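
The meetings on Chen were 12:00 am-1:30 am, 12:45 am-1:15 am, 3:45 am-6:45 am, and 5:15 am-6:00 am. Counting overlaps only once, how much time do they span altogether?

Merged: 12:00 am-1:30 am, 3:45 am-6:45 am.
Lengths: 1 h 30 min + 3 h = 4 h 30 min.

4 h 30 min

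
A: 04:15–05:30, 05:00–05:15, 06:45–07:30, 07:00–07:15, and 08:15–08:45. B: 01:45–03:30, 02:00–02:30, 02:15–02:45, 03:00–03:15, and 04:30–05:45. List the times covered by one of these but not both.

A, merged: 04:15–05:30, 06:45–07:30, 08:15–08:45.
B, merged: 01:45–03:30, 04:30–05:45.
A \ B = 04:15–04:30, 06:45–07:30, 08:15–08:45.
B \ A = 01:45–03:30, 05:30–05:45.
Union of the two gives the symmetric difference.

01:45–03:30, 04:15–04:30, 05:30–05:45, 06:45–07:30, 08:15–08:45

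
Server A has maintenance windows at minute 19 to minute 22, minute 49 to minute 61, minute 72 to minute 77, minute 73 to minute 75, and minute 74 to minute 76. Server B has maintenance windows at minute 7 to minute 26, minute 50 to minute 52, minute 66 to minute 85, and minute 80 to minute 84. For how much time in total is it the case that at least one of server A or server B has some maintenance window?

Merge the first list: minute 19 to minute 22, minute 49 to minute 61, minute 72 to minute 77.
Merge the second list: minute 7 to minute 26, minute 50 to minute 52, minute 66 to minute 85.
A ∪ B = minute 7 to minute 26, minute 49 to minute 61, minute 66 to minute 85.
Total: 19 minutes + 12 minutes + 19 minutes = 50 minutes.

50 minutes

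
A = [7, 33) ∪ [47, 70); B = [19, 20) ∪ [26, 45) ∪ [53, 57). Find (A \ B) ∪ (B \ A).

Only in the first: [7, 19), [20, 26), [47, 53), [57, 70).
Only in the second: [33, 45).
Together these are the periods covered by exactly one.

[7, 19) ∪ [20, 26) ∪ [33, 45) ∪ [47, 53) ∪ [57, 70)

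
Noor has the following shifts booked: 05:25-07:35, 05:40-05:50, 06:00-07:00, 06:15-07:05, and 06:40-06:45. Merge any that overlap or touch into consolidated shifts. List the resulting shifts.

05:40–05:50 overlaps/touches 05:25–07:35 → extend to 05:25–07:35.
06:00–07:00 overlaps/touches 05:25–07:35 → extend to 05:25–07:35.
06:15–07:05 overlaps/touches 05:25–07:35 → extend to 05:25–07:35.
06:40–06:45 overlaps/touches 05:25–07:35 → extend to 05:25–07:35.

05:25–07:35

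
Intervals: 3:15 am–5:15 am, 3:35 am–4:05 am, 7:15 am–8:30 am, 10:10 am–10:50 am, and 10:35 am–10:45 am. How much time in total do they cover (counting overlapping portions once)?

Merged: 3:15 am-5:15 am, 7:15 am-8:30 am, 10:10 am-10:50 am.
Lengths: 2 h + 1 h 15 min + 40 min = 3 h 55 min.

3 h 55 min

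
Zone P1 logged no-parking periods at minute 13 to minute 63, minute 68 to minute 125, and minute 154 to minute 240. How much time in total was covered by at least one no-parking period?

Merged: minute 13 to minute 63, minute 68 to minute 125, minute 154 to minute 240.
Lengths: 50 minutes + 57 minutes + 86 minutes = 193 minutes.

193 minutes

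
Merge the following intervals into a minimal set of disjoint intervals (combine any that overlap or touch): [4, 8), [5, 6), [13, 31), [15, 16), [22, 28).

[4, 8) ∪ [13, 31)

[5, 6) overlaps/touches [4, 8) → extend to [4, 8).
[13, 31) is disjoint → start new block.
[15, 16) overlaps/touches [13, 31) → extend to [13, 31).
[22, 28) overlaps/touches [13, 31) → extend to [13, 31).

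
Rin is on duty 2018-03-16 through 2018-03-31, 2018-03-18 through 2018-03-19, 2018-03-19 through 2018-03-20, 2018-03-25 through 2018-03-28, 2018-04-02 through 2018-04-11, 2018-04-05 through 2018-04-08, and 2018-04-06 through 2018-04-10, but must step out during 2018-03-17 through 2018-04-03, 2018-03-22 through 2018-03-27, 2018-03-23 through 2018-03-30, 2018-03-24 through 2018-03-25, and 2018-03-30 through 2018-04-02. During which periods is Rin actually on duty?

2018-03-16 through 2018-03-16, 2018-04-04 through 2018-04-11

Merge the first list: 2018-03-16 through 2018-03-31, 2018-04-02 through 2018-04-11.
Merge the second list: 2018-03-17 through 2018-04-03.
2018-03-16 through 2018-03-31 \ B = 2018-03-16 through 2018-03-16.
2018-04-02 through 2018-04-11 \ B = 2018-04-04 through 2018-04-11.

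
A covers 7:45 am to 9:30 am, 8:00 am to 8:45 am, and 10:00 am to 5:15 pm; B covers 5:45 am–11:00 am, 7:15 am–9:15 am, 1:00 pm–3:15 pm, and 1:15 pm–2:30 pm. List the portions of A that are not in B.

First set merges to 7:45 am–9:30 am, 10:00 am–5:15 pm.
Second set merges to 5:45 am–11:00 am, 1:00 pm–3:15 pm.
7:45 am–9:30 am: fully covered by B → removed.
10:00 am–5:15 pm minus B → 11:00 am–1:00 pm, 3:15 pm–5:15 pm.

11:00 am–1:00 pm, 3:15 pm–5:15 pm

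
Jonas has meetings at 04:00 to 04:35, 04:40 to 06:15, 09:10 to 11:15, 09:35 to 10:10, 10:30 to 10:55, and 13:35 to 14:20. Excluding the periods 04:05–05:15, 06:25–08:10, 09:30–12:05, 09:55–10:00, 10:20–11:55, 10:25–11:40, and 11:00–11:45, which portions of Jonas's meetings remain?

04:00–04:05, 05:15–06:15, 09:10–09:30, 13:35–14:20

A, merged: 04:00–04:35, 04:40–06:15, 09:10–11:15, 13:35–14:20.
B, merged: 04:05–05:15, 06:25–08:10, 09:30–12:05.
04:00–04:35 with B removed leaves 04:00–04:05.
04:40–06:15 with B removed leaves 05:15–06:15.
09:10–11:15 with B removed leaves 09:10–09:30.
13:35–14:20 is untouched.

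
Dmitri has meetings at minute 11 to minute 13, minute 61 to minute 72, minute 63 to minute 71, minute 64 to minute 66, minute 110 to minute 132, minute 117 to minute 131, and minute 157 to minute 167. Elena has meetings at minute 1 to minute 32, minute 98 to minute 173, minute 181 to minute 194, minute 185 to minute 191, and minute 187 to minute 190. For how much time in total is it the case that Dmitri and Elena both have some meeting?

34 minutes

A, merged: minute 11 to minute 13, minute 61 to minute 72, minute 110 to minute 132, minute 157 to minute 167.
B, merged: minute 1 to minute 32, minute 98 to minute 173, minute 181 to minute 194.
A ∩ B = minute 11 to minute 13, minute 110 to minute 132, minute 157 to minute 167.
Total: 2 minutes + 22 minutes + 10 minutes = 34 minutes.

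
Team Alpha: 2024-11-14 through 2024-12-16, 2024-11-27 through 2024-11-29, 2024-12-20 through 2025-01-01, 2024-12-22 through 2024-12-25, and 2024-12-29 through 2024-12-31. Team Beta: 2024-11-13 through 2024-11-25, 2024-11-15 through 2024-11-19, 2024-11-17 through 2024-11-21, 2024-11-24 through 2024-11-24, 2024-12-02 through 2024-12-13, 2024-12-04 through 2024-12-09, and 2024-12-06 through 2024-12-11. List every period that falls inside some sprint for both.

Merge the first list: 2024-11-14 through 2024-12-16, 2024-12-20 through 2025-01-01.
Merge the second list: 2024-11-13 through 2024-11-25, 2024-12-02 through 2024-12-13.
2024-11-14 through 2024-12-16 ∩ B → 2024-11-14 through 2024-11-25, 2024-12-02 through 2024-12-13.
2024-12-20 through 2025-01-01 meets no B interval.

2024-11-14 through 2024-11-25, 2024-12-02 through 2024-12-13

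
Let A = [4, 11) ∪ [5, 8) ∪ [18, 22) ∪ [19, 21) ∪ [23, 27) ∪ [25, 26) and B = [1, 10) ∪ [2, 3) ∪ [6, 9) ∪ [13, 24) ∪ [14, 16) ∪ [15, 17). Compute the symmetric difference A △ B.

[1, 4) ∪ [10, 11) ∪ [13, 18) ∪ [22, 23) ∪ [24, 27)

Merge the first list: [4, 11), [18, 22), [23, 27).
Merge the second list: [1, 10), [13, 24).
A but not B: [10, 11), [24, 27).
B but not A: [1, 4), [13, 18), [22, 23).
Combining gives A △ B.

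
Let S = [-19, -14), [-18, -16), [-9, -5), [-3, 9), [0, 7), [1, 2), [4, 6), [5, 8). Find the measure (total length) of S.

Merged: [-19, -14), [-9, -5), [-3, 9).
Lengths: 5 + 4 + 12 = 21.

21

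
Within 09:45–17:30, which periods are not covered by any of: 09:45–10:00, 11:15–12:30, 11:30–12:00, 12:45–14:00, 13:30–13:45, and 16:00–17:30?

10:00–11:15, 12:30–12:45, 14:00–16:00

The merged coverage is 09:45–10:00, 11:15–12:30, 12:45–14:00, 16:00–17:30.
Complement within 09:45–17:30: 10:00–11:15, 12:30–12:45, 14:00–16:00.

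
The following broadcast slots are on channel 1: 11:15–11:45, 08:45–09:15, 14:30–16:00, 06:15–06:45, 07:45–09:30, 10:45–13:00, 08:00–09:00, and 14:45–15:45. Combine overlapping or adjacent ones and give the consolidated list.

Sort by start: 06:15–06:45, 07:45–09:30, 08:00–09:00, 08:45–09:15, 10:45–13:00, 11:15–11:45, 14:30–16:00, 14:45–15:45.
07:45–09:30 is disjoint → start new block.
08:00–09:00 overlaps/touches 07:45–09:30 → extend to 07:45–09:30.
08:45–09:15 overlaps/touches 07:45–09:30 → extend to 07:45–09:30.
10:45–13:00 is disjoint → start new block.
11:15–11:45 overlaps/touches 10:45–13:00 → extend to 10:45–13:00.
14:30–16:00 is disjoint → start new block.
14:45–15:45 overlaps/touches 14:30–16:00 → extend to 14:30–16:00.

06:15–06:45, 07:45–09:30, 10:45–13:00, 14:30–16:00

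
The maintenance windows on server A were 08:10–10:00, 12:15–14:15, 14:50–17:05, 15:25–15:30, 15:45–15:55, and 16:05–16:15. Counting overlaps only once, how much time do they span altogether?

Merged: 08:10–10:00, 12:15–14:15, 14:50–17:05.
Lengths: 1 h 50 min + 2 h + 2 h 15 min = 6 h 5 min.

6 h 5 min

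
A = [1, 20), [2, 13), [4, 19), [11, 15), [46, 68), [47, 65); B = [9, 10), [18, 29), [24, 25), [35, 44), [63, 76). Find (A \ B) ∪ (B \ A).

A, merged: [1, 20), [46, 68).
B, merged: [9, 10), [18, 29), [35, 44), [63, 76).
Only in the first: [1, 9), [10, 18), [46, 63).
Only in the second: [20, 29), [35, 44), [68, 76).
Together these are the periods covered by exactly one.

[1, 9) ∪ [10, 18) ∪ [20, 29) ∪ [35, 44) ∪ [46, 63) ∪ [68, 76)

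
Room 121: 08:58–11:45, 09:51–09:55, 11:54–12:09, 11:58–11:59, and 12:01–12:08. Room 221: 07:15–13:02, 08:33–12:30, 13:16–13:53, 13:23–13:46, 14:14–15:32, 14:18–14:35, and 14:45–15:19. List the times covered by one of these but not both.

First set merges to 08:58–11:45, 11:54–12:09.
Second set merges to 07:15–13:02, 13:16–13:53, 14:14–15:32.
A but not B: none.
B but not A: 07:15–08:58, 11:45–11:54, 12:09–13:02, 13:16–13:53, 14:14–15:32.
Combining gives A △ B.

07:15–08:58, 11:45–11:54, 12:09–13:02, 13:16–13:53, 14:14–15:32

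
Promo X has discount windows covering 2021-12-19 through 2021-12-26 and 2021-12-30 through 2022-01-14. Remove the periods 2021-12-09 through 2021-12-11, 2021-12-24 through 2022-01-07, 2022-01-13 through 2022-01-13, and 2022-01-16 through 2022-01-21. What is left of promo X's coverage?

2021-12-19 through 2021-12-26 with B removed leaves 2021-12-19 through 2021-12-23.
2021-12-30 through 2022-01-14 with B removed leaves 2022-01-08 through 2022-01-12, 2022-01-14 through 2022-01-14.

2021-12-19 through 2021-12-23, 2022-01-08 through 2022-01-12, 2022-01-14 through 2022-01-14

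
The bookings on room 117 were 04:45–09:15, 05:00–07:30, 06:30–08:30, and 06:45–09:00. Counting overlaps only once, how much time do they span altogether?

4 h 30 min

Merged: 04:45–09:15.
Length: 4 h 30 min.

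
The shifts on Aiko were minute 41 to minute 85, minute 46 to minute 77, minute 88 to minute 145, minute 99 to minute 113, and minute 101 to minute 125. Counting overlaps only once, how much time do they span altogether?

Merged: minute 41 to minute 85, minute 88 to minute 145.
Lengths: 44 minutes + 57 minutes = 101 minutes.

101 minutes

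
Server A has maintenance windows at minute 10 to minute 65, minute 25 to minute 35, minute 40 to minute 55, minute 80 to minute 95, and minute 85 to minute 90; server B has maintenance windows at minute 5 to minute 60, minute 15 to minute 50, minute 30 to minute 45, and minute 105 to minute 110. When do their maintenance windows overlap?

minute 10 to minute 60

Merge the first list: minute 10 to minute 65, minute 80 to minute 95.
Merge the second list: minute 5 to minute 60, minute 105 to minute 110.
minute 10 to minute 65 overlaps B on minute 10 to minute 60.
minute 80 to minute 95 falls entirely outside B.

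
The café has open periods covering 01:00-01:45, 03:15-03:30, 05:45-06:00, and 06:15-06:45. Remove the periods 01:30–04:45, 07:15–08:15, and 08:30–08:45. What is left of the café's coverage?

01:00–01:30, 05:45–06:00, 06:15–06:45

01:00–01:45 minus B → 01:00–01:30.
03:15–03:30: fully covered by B → removed.
05:45–06:00: no B overlap → unchanged.
06:15–06:45: no B overlap → unchanged.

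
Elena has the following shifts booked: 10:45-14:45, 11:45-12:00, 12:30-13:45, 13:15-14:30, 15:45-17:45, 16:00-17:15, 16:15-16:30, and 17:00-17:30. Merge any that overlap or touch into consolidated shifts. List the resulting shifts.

11:45–12:00 overlaps/touches 10:45–14:45 → extend to 10:45–14:45.
12:30–13:45 overlaps/touches 10:45–14:45 → extend to 10:45–14:45.
13:15–14:30 overlaps/touches 10:45–14:45 → extend to 10:45–14:45.
15:45–17:45 is disjoint → start new block.
16:00–17:15 overlaps/touches 15:45–17:45 → extend to 15:45–17:45.
16:15–16:30 overlaps/touches 15:45–17:45 → extend to 15:45–17:45.
17:00–17:30 overlaps/touches 15:45–17:45 → extend to 15:45–17:45.

10:45–14:45, 15:45–17:45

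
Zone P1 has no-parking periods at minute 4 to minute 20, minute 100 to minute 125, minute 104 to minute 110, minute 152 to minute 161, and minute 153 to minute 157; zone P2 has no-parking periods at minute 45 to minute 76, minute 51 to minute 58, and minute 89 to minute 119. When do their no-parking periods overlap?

First set merges to minute 4 to minute 20, minute 100 to minute 125, minute 152 to minute 161.
Second set merges to minute 45 to minute 76, minute 89 to minute 119.
minute 4 to minute 20 falls entirely outside B.
minute 100 to minute 125 overlaps B on minute 100 to minute 119.
minute 152 to minute 161 falls entirely outside B.

minute 100 to minute 119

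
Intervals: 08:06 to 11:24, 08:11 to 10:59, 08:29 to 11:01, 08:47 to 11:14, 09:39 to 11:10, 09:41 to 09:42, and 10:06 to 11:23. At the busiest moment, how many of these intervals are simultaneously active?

6

Sweep endpoints in order; track running count of active intervals.
Peak of 6 reached at 09:41.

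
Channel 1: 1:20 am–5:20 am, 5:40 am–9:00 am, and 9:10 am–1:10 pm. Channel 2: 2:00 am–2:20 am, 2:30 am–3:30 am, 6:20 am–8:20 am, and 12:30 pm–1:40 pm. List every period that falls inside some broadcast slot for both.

1:20 am–5:20 am ∩ B → 2:00 am–2:20 am, 2:30 am–3:30 am.
5:40 am–9:00 am ∩ B → 6:20 am–8:20 am.
9:10 am–1:10 pm ∩ B → 12:30 pm–1:10 pm.

2:00 am–2:20 am, 2:30 am–3:30 am, 6:20 am–8:20 am, 12:30 pm–1:10 pm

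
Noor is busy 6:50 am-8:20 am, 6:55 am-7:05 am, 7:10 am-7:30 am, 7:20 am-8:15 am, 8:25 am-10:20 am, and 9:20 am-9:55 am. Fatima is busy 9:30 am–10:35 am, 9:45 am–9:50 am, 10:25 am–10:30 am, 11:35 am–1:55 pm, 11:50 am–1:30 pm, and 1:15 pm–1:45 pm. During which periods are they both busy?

9:30 am–10:20 am

First set merges to 6:50 am–8:20 am, 8:25 am–10:20 am.
Second set merges to 9:30 am–10:35 am, 11:35 am–1:55 pm.
6:50 am–8:20 am meets no B interval.
8:25 am–10:20 am ∩ B → 9:30 am–10:20 am.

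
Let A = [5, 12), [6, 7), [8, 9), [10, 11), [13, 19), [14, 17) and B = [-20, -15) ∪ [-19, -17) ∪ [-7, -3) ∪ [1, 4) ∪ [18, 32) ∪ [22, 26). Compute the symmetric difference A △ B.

[-20, -15) ∪ [-7, -3) ∪ [1, 4) ∪ [5, 12) ∪ [13, 18) ∪ [19, 32)

First set merges to [5, 12), [13, 19).
Second set merges to [-20, -15), [-7, -3), [1, 4), [18, 32).
A \ B = [5, 12), [13, 18).
B \ A = [-20, -15), [-7, -3), [1, 4), [19, 32).
Union of the two gives the symmetric difference.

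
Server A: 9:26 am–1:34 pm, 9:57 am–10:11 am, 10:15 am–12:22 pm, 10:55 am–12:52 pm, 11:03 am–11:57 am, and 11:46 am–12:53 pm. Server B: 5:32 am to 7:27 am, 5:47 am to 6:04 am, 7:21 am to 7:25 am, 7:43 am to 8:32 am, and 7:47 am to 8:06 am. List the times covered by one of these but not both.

5:32 am-7:27 am, 7:43 am-8:32 am, 9:26 am-1:34 pm

A, merged: 9:26 am-1:34 pm.
B, merged: 5:32 am-7:27 am, 7:43 am-8:32 am.
A but not B: 9:26 am-1:34 pm.
B but not A: 5:32 am-7:27 am, 7:43 am-8:32 am.
Combining gives A △ B.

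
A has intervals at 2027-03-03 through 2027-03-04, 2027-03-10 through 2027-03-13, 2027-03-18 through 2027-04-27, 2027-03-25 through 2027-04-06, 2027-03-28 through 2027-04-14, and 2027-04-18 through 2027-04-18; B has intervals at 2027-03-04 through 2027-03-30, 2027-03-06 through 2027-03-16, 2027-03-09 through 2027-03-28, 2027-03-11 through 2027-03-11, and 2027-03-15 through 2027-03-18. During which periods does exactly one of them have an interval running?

Merge the first list: 2027-03-03 through 2027-03-04, 2027-03-10 through 2027-03-13, 2027-03-18 through 2027-04-27.
Merge the second list: 2027-03-04 through 2027-03-30.
A \ B = 2027-03-03 through 2027-03-03, 2027-03-31 through 2027-04-27.
B \ A = 2027-03-05 through 2027-03-09, 2027-03-14 through 2027-03-17.
Union of the two gives the symmetric difference.

2027-03-03 through 2027-03-03, 2027-03-05 through 2027-03-09, 2027-03-14 through 2027-03-17, 2027-03-31 through 2027-04-27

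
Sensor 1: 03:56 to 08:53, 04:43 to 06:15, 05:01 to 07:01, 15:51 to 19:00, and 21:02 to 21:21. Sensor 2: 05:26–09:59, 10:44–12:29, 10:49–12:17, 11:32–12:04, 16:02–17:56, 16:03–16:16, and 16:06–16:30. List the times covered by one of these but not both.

03:56–05:26, 08:53–09:59, 10:44–12:29, 15:51–16:02, 17:56–19:00, 21:02–21:21

Merge the first list: 03:56–08:53, 15:51–19:00, 21:02–21:21.
Merge the second list: 05:26–09:59, 10:44–12:29, 16:02–17:56.
Only in the first: 03:56–05:26, 15:51–16:02, 17:56–19:00, 21:02–21:21.
Only in the second: 08:53–09:59, 10:44–12:29.
Together these are the periods covered by exactly one.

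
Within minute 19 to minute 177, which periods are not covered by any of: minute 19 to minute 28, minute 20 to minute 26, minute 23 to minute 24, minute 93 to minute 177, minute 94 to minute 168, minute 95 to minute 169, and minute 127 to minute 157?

Covered (merged): minute 19 to minute 28, minute 93 to minute 177.
Gaps within minute 19 to minute 177: minute 28 to minute 93.

minute 28 to minute 93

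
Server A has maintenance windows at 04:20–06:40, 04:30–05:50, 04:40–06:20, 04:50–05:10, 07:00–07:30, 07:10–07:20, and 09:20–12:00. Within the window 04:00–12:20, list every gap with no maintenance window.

04:00–04:20, 06:40–07:00, 07:30–09:20, 12:00–12:20

After merging, the occupied span is 04:20–06:40, 07:00–07:30, 09:20–12:00.
Complement within 04:00–12:20: 04:00–04:20, 06:40–07:00, 07:30–09:20, 12:00–12:20.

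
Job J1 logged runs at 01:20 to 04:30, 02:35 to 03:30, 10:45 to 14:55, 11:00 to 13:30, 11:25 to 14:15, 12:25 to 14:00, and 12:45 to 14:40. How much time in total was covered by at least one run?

Merged: 01:20–04:30, 10:45–14:55.
Lengths: 3 h 10 min + 4 h 10 min = 7 h 20 min.

7 h 20 min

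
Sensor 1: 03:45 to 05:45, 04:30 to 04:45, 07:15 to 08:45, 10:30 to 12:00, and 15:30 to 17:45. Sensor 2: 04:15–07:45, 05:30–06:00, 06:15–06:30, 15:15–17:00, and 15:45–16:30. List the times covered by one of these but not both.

03:45–04:15, 05:45–07:15, 07:45–08:45, 10:30–12:00, 15:15–15:30, 17:00–17:45

A, merged: 03:45–05:45, 07:15–08:45, 10:30–12:00, 15:30–17:45.
B, merged: 04:15–07:45, 15:15–17:00.
Only in the first: 03:45–04:15, 07:45–08:45, 10:30–12:00, 17:00–17:45.
Only in the second: 05:45–07:15, 15:15–15:30.
Together these are the periods covered by exactly one.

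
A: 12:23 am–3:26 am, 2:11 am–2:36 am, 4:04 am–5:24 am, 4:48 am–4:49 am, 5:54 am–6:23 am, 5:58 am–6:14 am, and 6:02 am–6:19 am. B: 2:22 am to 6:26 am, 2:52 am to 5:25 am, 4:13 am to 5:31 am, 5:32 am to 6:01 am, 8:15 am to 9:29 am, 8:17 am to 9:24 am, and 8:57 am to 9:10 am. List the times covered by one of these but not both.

First set merges to 12:23 am-3:26 am, 4:04 am-5:24 am, 5:54 am-6:23 am.
Second set merges to 2:22 am-6:26 am, 8:15 am-9:29 am.
A \ B = 12:23 am-2:22 am.
B \ A = 3:26 am-4:04 am, 5:24 am-5:54 am, 6:23 am-6:26 am, 8:15 am-9:29 am.
Union of the two gives the symmetric difference.

12:23 am-2:22 am, 3:26 am-4:04 am, 5:24 am-5:54 am, 6:23 am-6:26 am, 8:15 am-9:29 am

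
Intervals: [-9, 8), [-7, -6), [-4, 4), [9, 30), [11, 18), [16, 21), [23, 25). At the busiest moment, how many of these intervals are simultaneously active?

Walk the sorted start/end points keeping a running depth.
The depth first hits 3 at 16.

3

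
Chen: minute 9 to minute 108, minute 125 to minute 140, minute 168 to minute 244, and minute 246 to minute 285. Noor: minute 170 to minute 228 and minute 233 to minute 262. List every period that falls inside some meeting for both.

minute 9 to minute 108: no overlap with the second set.
minute 125 to minute 140: no overlap with the second set.
minute 168 to minute 244 meets the second set on minute 170 to minute 228, minute 233 to minute 244.
minute 246 to minute 285 meets the second set on minute 246 to minute 262.

minute 170 to minute 228, minute 233 to minute 244, minute 246 to minute 262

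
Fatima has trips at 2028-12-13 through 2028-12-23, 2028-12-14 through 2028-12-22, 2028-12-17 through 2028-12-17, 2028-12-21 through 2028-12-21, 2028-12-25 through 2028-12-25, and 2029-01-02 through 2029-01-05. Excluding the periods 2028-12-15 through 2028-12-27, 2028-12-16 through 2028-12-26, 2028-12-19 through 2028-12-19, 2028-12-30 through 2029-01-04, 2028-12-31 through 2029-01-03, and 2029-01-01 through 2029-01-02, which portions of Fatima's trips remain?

2028-12-13 through 2028-12-14, 2029-01-05 through 2029-01-05

Merge the first list: 2028-12-13 through 2028-12-23, 2028-12-25 through 2028-12-25, 2029-01-02 through 2029-01-05.
Merge the second list: 2028-12-15 through 2028-12-27, 2028-12-30 through 2029-01-04.
2028-12-13 through 2028-12-23 \ B = 2028-12-13 through 2028-12-14.
2028-12-25 through 2028-12-25: entirely removed.
2029-01-02 through 2029-01-05 \ B = 2029-01-05 through 2029-01-05.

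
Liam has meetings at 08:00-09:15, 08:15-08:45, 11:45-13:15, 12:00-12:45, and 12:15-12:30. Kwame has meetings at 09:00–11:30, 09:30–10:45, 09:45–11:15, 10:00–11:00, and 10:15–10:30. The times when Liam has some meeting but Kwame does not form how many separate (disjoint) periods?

First set merges to 08:00–09:15, 11:45–13:15.
Second set merges to 09:00–11:30.
A \ B = 08:00–09:00, 11:45–13:15.
That is 2 disjoint pieces.

2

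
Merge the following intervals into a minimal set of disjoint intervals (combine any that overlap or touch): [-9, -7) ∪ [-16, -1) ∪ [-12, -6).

[-16, -1)

Sort by start: [-16, -1), [-12, -6), [-9, -7).
[-12, -6) overlaps/touches [-16, -1) → extend to [-16, -1).
[-9, -7) overlaps/touches [-16, -1) → extend to [-16, -1).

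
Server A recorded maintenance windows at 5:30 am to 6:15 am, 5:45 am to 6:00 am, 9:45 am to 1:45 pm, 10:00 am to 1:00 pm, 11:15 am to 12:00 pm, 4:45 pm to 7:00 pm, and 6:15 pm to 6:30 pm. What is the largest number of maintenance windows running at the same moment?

Sweep endpoints in order; track running count of active intervals.
Peak of 3 reached at 11:15 am.

3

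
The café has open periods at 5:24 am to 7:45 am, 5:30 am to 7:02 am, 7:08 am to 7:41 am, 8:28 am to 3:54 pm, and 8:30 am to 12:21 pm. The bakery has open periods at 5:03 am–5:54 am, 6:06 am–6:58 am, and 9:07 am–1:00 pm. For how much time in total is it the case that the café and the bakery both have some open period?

5 h 15 min

A, merged: 5:24 am–7:45 am, 8:28 am–3:54 pm.
A ∩ B = 5:24 am–5:54 am, 6:06 am–6:58 am, 9:07 am–1:00 pm.
Total: 30 min + 52 min + 3 h 53 min = 5 h 15 min.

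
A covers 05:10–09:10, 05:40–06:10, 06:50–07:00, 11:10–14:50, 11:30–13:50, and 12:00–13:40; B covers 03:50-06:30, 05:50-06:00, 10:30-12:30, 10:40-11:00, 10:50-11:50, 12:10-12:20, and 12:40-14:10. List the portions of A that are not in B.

First set merges to 05:10–09:10, 11:10–14:50.
Second set merges to 03:50–06:30, 10:30–12:30, 12:40–14:10.
05:10–09:10 with B removed leaves 06:30–09:10.
11:10–14:50 with B removed leaves 12:30–12:40, 14:10–14:50.

06:30–09:10, 12:30–12:40, 14:10–14:50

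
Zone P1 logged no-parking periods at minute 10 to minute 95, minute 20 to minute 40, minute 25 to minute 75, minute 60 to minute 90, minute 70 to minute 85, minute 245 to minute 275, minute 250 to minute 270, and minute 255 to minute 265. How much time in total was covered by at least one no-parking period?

115 minutes

Merged: minute 10 to minute 95, minute 245 to minute 275.
Lengths: 85 minutes + 30 minutes = 115 minutes.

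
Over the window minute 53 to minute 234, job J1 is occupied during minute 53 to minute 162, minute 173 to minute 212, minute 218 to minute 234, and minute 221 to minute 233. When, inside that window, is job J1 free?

The merged coverage is minute 53 to minute 162, minute 173 to minute 212, minute 218 to minute 234.
Gaps within minute 53 to minute 234: minute 162 to minute 173, minute 212 to minute 218.

minute 162 to minute 173, minute 212 to minute 218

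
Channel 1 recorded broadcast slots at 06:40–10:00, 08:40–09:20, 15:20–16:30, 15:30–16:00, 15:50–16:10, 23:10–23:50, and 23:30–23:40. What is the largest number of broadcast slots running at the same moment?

Sweep endpoints in order; track running count of active intervals.
Peak of 3 reached at 15:50.

3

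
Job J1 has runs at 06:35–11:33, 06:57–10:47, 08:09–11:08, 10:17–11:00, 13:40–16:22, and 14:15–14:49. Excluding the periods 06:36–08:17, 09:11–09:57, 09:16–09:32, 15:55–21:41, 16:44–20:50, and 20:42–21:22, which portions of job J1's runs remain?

A, merged: 06:35–11:33, 13:40–16:22.
B, merged: 06:36–08:17, 09:11–09:57, 15:55–21:41.
06:35–11:33 minus B → 06:35–06:36, 08:17–09:11, 09:57–11:33.
13:40–16:22 minus B → 13:40–15:55.

06:35–06:36, 08:17–09:11, 09:57–11:33, 13:40–15:55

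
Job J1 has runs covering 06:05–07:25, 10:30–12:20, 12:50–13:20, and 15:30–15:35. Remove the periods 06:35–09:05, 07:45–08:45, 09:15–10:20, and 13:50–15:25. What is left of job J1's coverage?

Second set merges to 06:35–09:05, 09:15–10:20, 13:50–15:25.
06:05–07:25 minus B → 06:05–06:35.
10:30–12:20: no B overlap → unchanged.
12:50–13:20: no B overlap → unchanged.
15:30–15:35: no B overlap → unchanged.

06:05–06:35, 10:30–12:20, 12:50–13:20, 15:30–15:35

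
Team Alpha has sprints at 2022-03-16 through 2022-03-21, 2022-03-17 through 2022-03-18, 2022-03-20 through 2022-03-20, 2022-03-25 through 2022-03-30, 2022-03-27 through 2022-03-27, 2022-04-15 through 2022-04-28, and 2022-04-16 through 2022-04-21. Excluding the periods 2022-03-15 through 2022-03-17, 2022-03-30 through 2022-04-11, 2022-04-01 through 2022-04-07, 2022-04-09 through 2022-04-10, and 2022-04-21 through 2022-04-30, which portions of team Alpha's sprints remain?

A, merged: 2022-03-16 through 2022-03-21, 2022-03-25 through 2022-03-30, 2022-04-15 through 2022-04-28.
B, merged: 2022-03-15 through 2022-03-17, 2022-03-30 through 2022-04-11, 2022-04-21 through 2022-04-30.
2022-03-16 through 2022-03-21 \ B = 2022-03-18 through 2022-03-21.
2022-03-25 through 2022-03-30 \ B = 2022-03-25 through 2022-03-29.
2022-04-15 through 2022-04-28 \ B = 2022-04-15 through 2022-04-20.

2022-03-18 through 2022-03-21, 2022-03-25 through 2022-03-29, 2022-04-15 through 2022-04-20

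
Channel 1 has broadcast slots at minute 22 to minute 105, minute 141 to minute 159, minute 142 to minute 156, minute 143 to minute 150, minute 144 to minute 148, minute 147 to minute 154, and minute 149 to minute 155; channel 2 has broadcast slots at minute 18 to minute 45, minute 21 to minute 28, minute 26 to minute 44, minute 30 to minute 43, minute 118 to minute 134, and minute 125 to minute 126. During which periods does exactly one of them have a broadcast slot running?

Merge the first list: minute 22 to minute 105, minute 141 to minute 159.
Merge the second list: minute 18 to minute 45, minute 118 to minute 134.
Only in the first: minute 45 to minute 105, minute 141 to minute 159.
Only in the second: minute 18 to minute 22, minute 118 to minute 134.
Together these are the periods covered by exactly one.

minute 18 to minute 22, minute 45 to minute 105, minute 118 to minute 134, minute 141 to minute 159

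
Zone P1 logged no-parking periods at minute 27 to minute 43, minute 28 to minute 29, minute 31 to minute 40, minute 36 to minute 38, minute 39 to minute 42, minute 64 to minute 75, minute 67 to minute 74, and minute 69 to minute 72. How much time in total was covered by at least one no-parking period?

27 minutes

Merged: minute 27 to minute 43, minute 64 to minute 75.
Lengths: 16 minutes + 11 minutes = 27 minutes.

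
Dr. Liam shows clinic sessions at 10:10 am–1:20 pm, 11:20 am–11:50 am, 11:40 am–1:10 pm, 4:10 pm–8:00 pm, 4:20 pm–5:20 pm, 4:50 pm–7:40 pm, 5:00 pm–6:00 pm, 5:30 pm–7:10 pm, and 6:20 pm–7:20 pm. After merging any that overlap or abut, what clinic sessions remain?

10:10 am-1:20 pm, 4:10 pm-8:00 pm

11:20 am-11:50 am overlaps/touches 10:10 am-1:20 pm → extend to 10:10 am-1:20 pm.
11:40 am-1:10 pm overlaps/touches 10:10 am-1:20 pm → extend to 10:10 am-1:20 pm.
4:10 pm-8:00 pm is disjoint → start new block.
4:20 pm-5:20 pm overlaps/touches 4:10 pm-8:00 pm → extend to 4:10 pm-8:00 pm.
4:50 pm-7:40 pm overlaps/touches 4:10 pm-8:00 pm → extend to 4:10 pm-8:00 pm.
5:00 pm-6:00 pm overlaps/touches 4:10 pm-8:00 pm → extend to 4:10 pm-8:00 pm.
5:30 pm-7:10 pm overlaps/touches 4:10 pm-8:00 pm → extend to 4:10 pm-8:00 pm.
6:20 pm-7:20 pm overlaps/touches 4:10 pm-8:00 pm → extend to 4:10 pm-8:00 pm.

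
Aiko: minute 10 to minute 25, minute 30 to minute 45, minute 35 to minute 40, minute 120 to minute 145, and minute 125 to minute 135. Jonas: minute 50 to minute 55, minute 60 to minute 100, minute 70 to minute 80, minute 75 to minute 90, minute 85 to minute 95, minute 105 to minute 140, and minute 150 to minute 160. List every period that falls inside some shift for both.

First set merges to minute 10 to minute 25, minute 30 to minute 45, minute 120 to minute 145.
Second set merges to minute 50 to minute 55, minute 60 to minute 100, minute 105 to minute 140, minute 150 to minute 160.
minute 10 to minute 25: no overlap with the second set.
minute 30 to minute 45: no overlap with the second set.
minute 120 to minute 145 meets the second set on minute 120 to minute 140.

minute 120 to minute 140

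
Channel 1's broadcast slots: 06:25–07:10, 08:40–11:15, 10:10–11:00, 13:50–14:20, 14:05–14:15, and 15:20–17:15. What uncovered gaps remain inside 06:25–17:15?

07:10-08:40, 11:15-13:50, 14:20-15:20

Covered (merged): 06:25-07:10, 08:40-11:15, 13:50-14:20, 15:20-17:15.
Complement within 06:25-17:15: 07:10-08:40, 11:15-13:50, 14:20-15:20.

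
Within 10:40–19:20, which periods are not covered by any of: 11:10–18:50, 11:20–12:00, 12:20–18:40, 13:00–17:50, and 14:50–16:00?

10:40–11:10, 18:50–19:20

After merging, the occupied span is 11:10–18:50.
Uncovered inside 10:40–19:20: 10:40–11:10, 18:50–19:20.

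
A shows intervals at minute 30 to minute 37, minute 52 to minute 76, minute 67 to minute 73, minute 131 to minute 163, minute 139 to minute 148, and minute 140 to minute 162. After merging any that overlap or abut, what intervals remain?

minute 30 to minute 37, minute 52 to minute 76, minute 131 to minute 163

minute 52 to minute 76 is disjoint → start new block.
minute 67 to minute 73 overlaps/touches minute 52 to minute 76 → extend to minute 52 to minute 76.
minute 131 to minute 163 is disjoint → start new block.
minute 139 to minute 148 overlaps/touches minute 131 to minute 163 → extend to minute 131 to minute 163.
minute 140 to minute 162 overlaps/touches minute 131 to minute 163 → extend to minute 131 to minute 163.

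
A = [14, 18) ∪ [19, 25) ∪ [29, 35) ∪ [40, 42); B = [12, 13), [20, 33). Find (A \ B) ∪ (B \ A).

Only in the first: [14, 18), [19, 20), [33, 35), [40, 42).
Only in the second: [12, 13), [25, 29).
Together these are the periods covered by exactly one.

[12, 13) ∪ [14, 18) ∪ [19, 20) ∪ [25, 29) ∪ [33, 35) ∪ [40, 42)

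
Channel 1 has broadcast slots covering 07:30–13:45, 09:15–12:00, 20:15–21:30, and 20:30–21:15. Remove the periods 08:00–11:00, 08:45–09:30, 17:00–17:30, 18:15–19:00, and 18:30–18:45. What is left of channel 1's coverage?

07:30–08:00, 11:00–13:45, 20:15–21:30

Merge the first list: 07:30–13:45, 20:15–21:30.
Merge the second list: 08:00–11:00, 17:00–17:30, 18:15–19:00.
07:30–13:45 with B removed leaves 07:30–08:00, 11:00–13:45.
20:15–21:30 is untouched.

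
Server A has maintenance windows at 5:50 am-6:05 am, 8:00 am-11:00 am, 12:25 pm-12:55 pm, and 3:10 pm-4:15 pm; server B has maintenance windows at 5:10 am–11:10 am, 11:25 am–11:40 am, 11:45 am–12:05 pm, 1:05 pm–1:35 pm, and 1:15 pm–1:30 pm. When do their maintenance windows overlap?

5:50 am–6:05 am, 8:00 am–11:00 am

B, merged: 5:10 am–11:10 am, 11:25 am–11:40 am, 11:45 am–12:05 pm, 1:05 pm–1:35 pm.
5:50 am–6:05 am meets the second set on 5:50 am–6:05 am.
8:00 am–11:00 am meets the second set on 8:00 am–11:00 am.
12:25 pm–12:55 pm: no overlap with the second set.
3:10 pm–4:15 pm: no overlap with the second set.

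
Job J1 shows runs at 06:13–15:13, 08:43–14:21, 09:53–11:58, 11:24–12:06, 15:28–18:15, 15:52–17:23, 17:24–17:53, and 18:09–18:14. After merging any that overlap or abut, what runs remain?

06:13-15:13, 15:28-18:15

08:43-14:21 overlaps/touches 06:13-15:13 → extend to 06:13-15:13.
09:53-11:58 overlaps/touches 06:13-15:13 → extend to 06:13-15:13.
11:24-12:06 overlaps/touches 06:13-15:13 → extend to 06:13-15:13.
15:28-18:15 is disjoint → start new block.
15:52-17:23 overlaps/touches 15:28-18:15 → extend to 15:28-18:15.
17:24-17:53 overlaps/touches 15:28-18:15 → extend to 15:28-18:15.
18:09-18:14 overlaps/touches 15:28-18:15 → extend to 15:28-18:15.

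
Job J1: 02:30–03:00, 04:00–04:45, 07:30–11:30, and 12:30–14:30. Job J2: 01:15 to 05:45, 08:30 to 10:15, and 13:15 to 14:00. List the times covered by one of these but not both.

01:15–02:30, 03:00–04:00, 04:45–05:45, 07:30–08:30, 10:15–11:30, 12:30–13:15, 14:00–14:30

A but not B: 07:30–08:30, 10:15–11:30, 12:30–13:15, 14:00–14:30.
B but not A: 01:15–02:30, 03:00–04:00, 04:45–05:45.
Combining gives A △ B.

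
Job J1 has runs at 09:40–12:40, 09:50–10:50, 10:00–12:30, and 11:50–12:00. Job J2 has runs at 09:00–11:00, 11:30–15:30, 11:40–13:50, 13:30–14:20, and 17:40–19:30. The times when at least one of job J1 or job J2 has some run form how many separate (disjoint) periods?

2

First set merges to 09:40-12:40.
Second set merges to 09:00-11:00, 11:30-15:30, 17:40-19:30.
A ∪ B = 09:00-15:30, 17:40-19:30.
That is 2 disjoint pieces.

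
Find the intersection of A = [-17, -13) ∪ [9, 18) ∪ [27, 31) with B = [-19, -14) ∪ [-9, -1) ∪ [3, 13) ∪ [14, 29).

[-17, -14) ∪ [9, 13) ∪ [14, 18) ∪ [27, 29)

[-17, -13) ∩ B → [-17, -14).
[9, 18) ∩ B → [9, 13), [14, 18).
[27, 31) ∩ B → [27, 29).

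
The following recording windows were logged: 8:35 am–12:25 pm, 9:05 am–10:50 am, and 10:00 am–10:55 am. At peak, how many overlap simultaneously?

At 10:00 am, 3 of the intervals are simultaneously active.
No point has more.

3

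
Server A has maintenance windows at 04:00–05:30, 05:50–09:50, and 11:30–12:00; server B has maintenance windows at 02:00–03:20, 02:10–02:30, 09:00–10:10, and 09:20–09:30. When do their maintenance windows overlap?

Second set merges to 02:00–03:20, 09:00–10:10.
04:00–05:30 falls entirely outside B.
05:50–09:50 overlaps B on 09:00–09:50.
11:30–12:00 falls entirely outside B.

09:00–09:50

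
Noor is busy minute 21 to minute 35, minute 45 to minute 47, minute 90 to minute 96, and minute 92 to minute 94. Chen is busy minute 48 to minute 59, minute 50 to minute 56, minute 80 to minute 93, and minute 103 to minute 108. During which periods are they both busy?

A, merged: minute 21 to minute 35, minute 45 to minute 47, minute 90 to minute 96.
B, merged: minute 48 to minute 59, minute 80 to minute 93, minute 103 to minute 108.
minute 21 to minute 35: no overlap with the second set.
minute 45 to minute 47: no overlap with the second set.
minute 90 to minute 96 meets the second set on minute 90 to minute 93.

minute 90 to minute 93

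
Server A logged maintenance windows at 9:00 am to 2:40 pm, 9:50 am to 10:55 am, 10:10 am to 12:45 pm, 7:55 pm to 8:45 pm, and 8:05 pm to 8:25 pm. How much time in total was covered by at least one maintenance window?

Merged: 9:00 am–2:40 pm, 7:55 pm–8:45 pm.
Lengths: 5 h 40 min + 50 min = 6 h 30 min.

6 h 30 min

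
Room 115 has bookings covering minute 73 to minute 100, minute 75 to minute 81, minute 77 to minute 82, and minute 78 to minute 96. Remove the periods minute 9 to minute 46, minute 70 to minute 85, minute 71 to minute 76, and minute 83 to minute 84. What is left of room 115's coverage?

First set merges to minute 73 to minute 100.
Second set merges to minute 9 to minute 46, minute 70 to minute 85.
minute 73 to minute 100 \ B = minute 85 to minute 100.

minute 85 to minute 100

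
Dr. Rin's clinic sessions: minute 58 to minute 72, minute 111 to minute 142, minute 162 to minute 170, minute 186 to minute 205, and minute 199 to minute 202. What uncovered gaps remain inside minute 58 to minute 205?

minute 72 to minute 111, minute 142 to minute 162, minute 170 to minute 186

Covered (merged): minute 58 to minute 72, minute 111 to minute 142, minute 162 to minute 170, minute 186 to minute 205.
Uncovered inside minute 58 to minute 205: minute 72 to minute 111, minute 142 to minute 162, minute 170 to minute 186.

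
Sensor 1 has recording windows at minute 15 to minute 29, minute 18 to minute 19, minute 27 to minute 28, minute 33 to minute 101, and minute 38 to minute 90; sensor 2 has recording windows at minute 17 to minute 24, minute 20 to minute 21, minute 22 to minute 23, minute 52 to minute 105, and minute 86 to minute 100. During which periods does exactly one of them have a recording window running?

First set merges to minute 15 to minute 29, minute 33 to minute 101.
Second set merges to minute 17 to minute 24, minute 52 to minute 105.
A but not B: minute 15 to minute 17, minute 24 to minute 29, minute 33 to minute 52.
B but not A: minute 101 to minute 105.
Combining gives A △ B.

minute 15 to minute 17, minute 24 to minute 29, minute 33 to minute 52, minute 101 to minute 105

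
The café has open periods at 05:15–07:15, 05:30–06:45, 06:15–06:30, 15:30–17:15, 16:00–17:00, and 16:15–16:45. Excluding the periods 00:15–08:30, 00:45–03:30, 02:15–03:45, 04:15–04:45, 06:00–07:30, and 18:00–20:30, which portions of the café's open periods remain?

Merge the first list: 05:15-07:15, 15:30-17:15.
Merge the second list: 00:15-08:30, 18:00-20:30.
05:15-07:15 lies entirely inside B → drops out.
15:30-17:15 is untouched.

15:30-17:15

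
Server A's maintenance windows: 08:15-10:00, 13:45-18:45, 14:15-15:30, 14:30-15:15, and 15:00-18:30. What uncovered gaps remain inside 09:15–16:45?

The merged coverage is 08:15–10:00, 13:45–18:45.
Uncovered inside 09:15–16:45: 10:00–13:45.

10:00–13:45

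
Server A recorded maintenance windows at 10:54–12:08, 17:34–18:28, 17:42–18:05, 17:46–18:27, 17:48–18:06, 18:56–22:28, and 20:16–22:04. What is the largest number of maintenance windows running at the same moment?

Walk the sorted start/end points keeping a running depth.
The depth first hits 4 at 17:48.

4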